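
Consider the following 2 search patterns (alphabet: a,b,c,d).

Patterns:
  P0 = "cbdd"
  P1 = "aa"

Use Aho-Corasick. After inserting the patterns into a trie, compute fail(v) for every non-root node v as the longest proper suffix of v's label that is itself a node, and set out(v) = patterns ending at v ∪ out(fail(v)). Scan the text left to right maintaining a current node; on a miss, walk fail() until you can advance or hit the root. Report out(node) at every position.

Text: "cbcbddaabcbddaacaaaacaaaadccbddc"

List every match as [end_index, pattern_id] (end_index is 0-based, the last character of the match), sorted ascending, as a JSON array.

Construct AC machine:
Trie (insert patterns):
  0='ε' goto a→5 c→1
  1='c' goto b→2
  2='cb' goto d→3
  3='cbd' goto d→4
  4='cbdd' goto ·  [P0 ends]
  5='a' goto a→6
  6='aa' goto ·  [P1 ends]

Failure links (BFS by depth):
  fail(1) 'c': from fail(0)=0 chase 'c': 0 ⇒ 0;  out=∅∪out(0)=∅
  fail(5) 'a': from fail(0)=0 chase 'a': 0 ⇒ 0;  out=∅∪out(0)=∅
  fail(2) 'cb': from fail(1)=0 chase 'b': 0 ⇒ 0;  out=∅∪out(0)=∅
  fail(6) 'aa': from fail(5)=0 chase 'a': 0 ⇒ 5;  out={1}∪out(5)={1}
  fail(3) 'cbd': from fail(2)=0 chase 'd': 0 ⇒ 0;  out=∅∪out(0)=∅
  fail(4) 'cbdd': from fail(3)=0 chase 'd': 0 ⇒ 0;  out={0}∪out(0)={0}

Scan:
pos 0 'c': at 1
pos 1 'b': at 2
pos 2 'c': at 1 (via fail)
pos 3 'b': at 2
pos 4 'd': at 3
pos 5 'd': at 4  ** P0@[2:5]
pos 6 'a': at 5 (via fail)
pos 7 'a': at 6  ** P1@[6:7]
pos 8 'b': at 0 (via fail)
pos 9 'c': at 1
pos 10 'b': at 2
pos 11 'd': at 3
pos 12 'd': at 4  ** P0@[9:12]
pos 13 'a': at 5 (via fail)
pos 14 'a': at 6  ** P1@[13:14]
pos 15 'c': at 1 (via fail)
pos 16 'a': at 5 (via fail)
pos 17 'a': at 6  ** P1@[16:17]
pos 18 'a': at 6 (via fail)  ** P1@[17:18]
pos 19 'a': at 6 (via fail)  ** P1@[18:19]
pos 20 'c': at 1 (via fail)
pos 21 'a': at 5 (via fail)
pos 22 'a': at 6  ** P1@[21:22]
pos 23 'a': at 6 (via fail)  ** P1@[22:23]
pos 24 'a': at 6 (via fail)  ** P1@[23:24]
pos 25 'd': at 0 (via fail)
pos 26 'c': at 1
pos 27 'c': at 1 (via fail)
pos 28 'b': at 2
pos 29 'd': at 3
pos 30 'd': at 4  ** P0@[27:30]
pos 31 'c': at 1 (via fail)

All matches (sorted): [[5,0],[7,1],[12,0],[14,1],[17,1],[18,1],[19,1],[22,1],[23,1],[24,1],[30,0]]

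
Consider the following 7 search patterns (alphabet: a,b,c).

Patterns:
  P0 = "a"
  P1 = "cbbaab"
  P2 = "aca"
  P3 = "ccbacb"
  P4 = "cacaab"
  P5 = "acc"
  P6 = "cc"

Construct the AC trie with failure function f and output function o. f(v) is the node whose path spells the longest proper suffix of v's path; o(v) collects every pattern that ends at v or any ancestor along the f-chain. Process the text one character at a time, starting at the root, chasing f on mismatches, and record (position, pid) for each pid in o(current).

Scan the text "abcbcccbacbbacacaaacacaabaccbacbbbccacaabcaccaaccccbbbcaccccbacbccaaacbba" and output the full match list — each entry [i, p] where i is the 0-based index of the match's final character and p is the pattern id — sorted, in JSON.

Build:
Trie nodes:
  n0 'ε': a→1 c→2
  n1 'a': c→8  [P0 ends]
  n2 'c': a→15 b→3 c→10
  n3 'cb': b→4
  n4 'cbb': a→5
  n5 'cbba': a→6
  n6 'cbbaa': b→7
  n7 'cbbaab': ·  [P1 ends]
  n8 'ac': a→9 c→20
  n9 'aca': ·  [P2 ends]
  n10 'cc': b→11  [P6 ends]
  n11 'ccb': a→12
  n12 'ccba': c→13
  n13 'ccbac': b→14
  n14 'ccbacb': ·  [P3 ends]
  n15 'ca': c→16
  n16 'cac': a→17
  n17 'caca': a→18
  n18 'cacaa': b→19
  n19 'cacaab': ·  [P4 ends]
  n20 'acc': ·  [P5 ends]

BFS fail/out derivation:
  fail(1) 'a': from fail(0)=0 chase 'a': 0 ⇒ 0;  out={0}∪out(0)={0}
  fail(2) 'c': from fail(0)=0 chase 'c': 0 ⇒ 0;  out=∅∪out(0)=∅
  fail(3) 'cb': from fail(2)=0 chase 'b': 0 ⇒ 0;  out=∅∪out(0)=∅
  fail(8) 'ac': from fail(1)=0 chase 'c': 0 ⇒ 2;  out=∅∪out(2)=∅
  fail(10) 'cc': from fail(2)=0 chase 'c': 0 ⇒ 2;  out={6}∪out(2)={6}
  fail(15) 'ca': from fail(2)=0 chase 'a': 0 ⇒ 1;  out=∅∪out(1)={0}
  fail(4) 'cbb': from fail(3)=0 chase 'b': 0 ⇒ 0;  out=∅∪out(0)=∅
  fail(9) 'aca': from fail(8)=2 chase 'a': 2 ⇒ 15;  out={2}∪out(15)={0,2}
  fail(11) 'ccb': from fail(10)=2 chase 'b': 2 ⇒ 3;  out=∅∪out(3)=∅
  fail(16) 'cac': from fail(15)=1 chase 'c': 1 ⇒ 8;  out=∅∪out(8)=∅
  fail(20) 'acc': from fail(8)=2 chase 'c': 2 ⇒ 10;  out={5}∪out(10)={5,6}
  fail(5) 'cbba': from fail(4)=0 chase 'a': 0 ⇒ 1;  out=∅∪out(1)={0}
  fail(12) 'ccba': from fail(11)=3 chase 'a': 3→0 ⇒ 1;  out=∅∪out(1)={0}
  fail(17) 'caca': from fail(16)=8 chase 'a': 8 ⇒ 9;  out=∅∪out(9)={0,2}
  fail(6) 'cbbaa': from fail(5)=1 chase 'a': 1→0 ⇒ 1;  out=∅∪out(1)={0}
  fail(13) 'ccbac': from fail(12)=1 chase 'c': 1 ⇒ 8;  out=∅∪out(8)=∅
  fail(18) 'cacaa': from fail(17)=9 chase 'a': 9→15→1→0 ⇒ 1;  out=∅∪out(1)={0}
  fail(7) 'cbbaab': from fail(6)=1 chase 'b': 1→0 ⇒ 0;  out={1}∪out(0)={1}
  fail(14) 'ccbacb': from fail(13)=8 chase 'b': 8→2 ⇒ 3;  out={3}∪out(3)={3}
  fail(19) 'cacaab': from fail(18)=1 chase 'b': 1→0 ⇒ 0;  out={4}∪out(0)={4}

Scan:
i=0 'a': node 0→1  ** P0@[0:0]
i=1 'b': node 1→0 (fail-walked)
i=2 'c': node 0→2
i=3 'b': node 2→3
i=4 'c': node 3→2 (fail-walked)
i=5 'c': node 2→10  ** P6@[4:5]
i=6 'c': node 10→10 (fail-walked)  ** P6@[5:6]
i=7 'b': node 10→11
i=8 'a': node 11→12  ** P0@[8:8]
i=9 'c': node 12→13
i=10 'b': node 13→14  ** P3@[5:10]
i=11 'b': node 14→4 (fail-walked)
i=12 'a': node 4→5  ** P0@[12:12]
i=13 'c': node 5→8 (fail-walked)
i=14 'a': node 8→9  ** P0@[14:14],P2@[12:14]
i=15 'c': node 9→16 (fail-walked)
i=16 'a': node 16→17  ** P0@[16:16],P2@[14:16]
i=17 'a': node 17→18  ** P0@[17:17]
i=18 'a': node 18→1 (fail-walked)  ** P0@[18:18]
i=19 'c': node 1→8
i=20 'a': node 8→9  ** P0@[20:20],P2@[18:20]
i=21 'c': node 9→16 (fail-walked)
i=22 'a': node 16→17  ** P0@[22:22],P2@[20:22]
i=23 'a': node 17→18  ** P0@[23:23]
i=24 'b': node 18→19  ** P4@[19:24]
i=25 'a': node 19→1 (fail-walked)  ** P0@[25:25]
i=26 'c': node 1→8
i=27 'c': node 8→20  ** P5@[25:27],P6@[26:27]
i=28 'b': node 20→11 (fail-walked)
i=29 'a': node 11→12  ** P0@[29:29]
i=30 'c': node 12→13
i=31 'b': node 13→14  ** P3@[26:31]
i=32 'b': node 14→4 (fail-walked)
i=33 'b': node 4→0 (fail-walked)
i=34 'c': node 0→2
i=35 'c': node 2→10  ** P6@[34:35]
i=36 'a': node 10→15 (fail-walked)  ** P0@[36:36]
i=37 'c': node 15→16
i=38 'a': node 16→17  ** P0@[38:38],P2@[36:38]
i=39 'a': node 17→18  ** P0@[39:39]
i=40 'b': node 18→19  ** P4@[35:40]
i=41 'c': node 19→2 (fail-walked)
i=42 'a': node 2→15  ** P0@[42:42]
i=43 'c': node 15→16
i=44 'c': node 16→20 (fail-walked)  ** P5@[42:44],P6@[43:44]
i=45 'a': node 20→15 (fail-walked)  ** P0@[45:45]
i=46 'a': node 15→1 (fail-walked)  ** P0@[46:46]
i=47 'c': node 1→8
i=48 'c': node 8→20  ** P5@[46:48],P6@[47:48]
i=49 'c': node 20→10 (fail-walked)  ** P6@[48:49]
i=50 'c': node 10→10 (fail-walked)  ** P6@[49:50]
i=51 'b': node 10→11
i=52 'b': node 11→4 (fail-walked)
i=53 'b': node 4→0 (fail-walked)
i=54 'c': node 0→2
i=55 'a': node 2→15  ** P0@[55:55]
i=56 'c': node 15→16
i=57 'c': node 16→20 (fail-walked)  ** P5@[55:57],P6@[56:57]
i=58 'c': node 20→10 (fail-walked)  ** P6@[57:58]
i=59 'c': node 10→10 (fail-walked)  ** P6@[58:59]
i=60 'b': node 10→11
i=61 'a': node 11→12  ** P0@[61:61]
i=62 'c': node 12→13
i=63 'b': node 13→14  ** P3@[58:63]
i=64 'c': node 14→2 (fail-walked)
i=65 'c': node 2→10  ** P6@[64:65]
i=66 'a': node 10→15 (fail-walked)  ** P0@[66:66]
i=67 'a': node 15→1 (fail-walked)  ** P0@[67:67]
i=68 'a': node 1→1 (fail-walked)  ** P0@[68:68]
i=69 'c': node 1→8
i=70 'b': node 8→3 (fail-walked)
i=71 'b': node 3→4
i=72 'a': node 4→5  ** P0@[72:72]

All matches (sorted): [[0,0],[5,6],[6,6],[8,0],[10,3],[12,0],[14,0],[14,2],[16,0],[16,2],[17,0],[18,0],[20,0],[20,2],[22,0],[22,2],[23,0],[24,4],[25,0],[27,5],[27,6],[29,0],[31,3],[35,6],[36,0],[38,0],[38,2],[39,0],[40,4],[42,0],[44,5],[44,6],[45,0],[46,0],[48,5],[48,6],[49,6],[50,6],[55,0],[57,5],[57,6],[58,6],[59,6],[61,0],[63,3],[65,6],[66,0],[67,0],[68,0],[72,0]]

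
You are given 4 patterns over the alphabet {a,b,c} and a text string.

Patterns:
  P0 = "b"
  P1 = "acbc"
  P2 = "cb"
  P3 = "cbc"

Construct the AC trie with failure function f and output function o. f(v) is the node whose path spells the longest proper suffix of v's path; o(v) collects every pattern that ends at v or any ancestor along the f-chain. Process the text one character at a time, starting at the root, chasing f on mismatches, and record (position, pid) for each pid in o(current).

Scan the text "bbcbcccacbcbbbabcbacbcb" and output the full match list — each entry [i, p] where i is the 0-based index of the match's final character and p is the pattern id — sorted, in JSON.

Build automaton:
Trie nodes:
  n0 'ε': a→2 b→1 c→6
  n1 'b': ·  [P0 ends]
  n2 'a': c→3
  n3 'ac': b→4
  n4 'acb': c→5
  n5 'acbc': ·  [P1 ends]
  n6 'c': b→7
  n7 'cb': c→8  [P2 ends]
  n8 'cbc': ·  [P3 ends]

BFS fail/out derivation:
  fail(1) 'b': from fail(0)=0 chase 'b': 0 ⇒ 0;  out={0}∪out(0)={0}
  fail(2) 'a': from fail(0)=0 chase 'a': 0 ⇒ 0;  out=∅∪out(0)=∅
  fail(6) 'c': from fail(0)=0 chase 'c': 0 ⇒ 0;  out=∅∪out(0)=∅
  fail(3) 'ac': from fail(2)=0 chase 'c': 0 ⇒ 6;  out=∅∪out(6)=∅
  fail(7) 'cb': from fail(6)=0 chase 'b': 0 ⇒ 1;  out={2}∪out(1)={0,2}
  fail(4) 'acb': from fail(3)=6 chase 'b': 6 ⇒ 7;  out=∅∪out(7)={0,2}
  fail(8) 'cbc': from fail(7)=1 chase 'c': 1→0 ⇒ 6;  out={3}∪out(6)={3}
  fail(5) 'acbc': from fail(4)=7 chase 'c': 7 ⇒ 8;  out={1}∪out(8)={1,3}

Text stream:
[0] read 'b'  n0⇒n1  → match P0@[0:0]
[1] read 'b'  n1⇒n1 (via fail)  → match P0@[1:1]
[2] read 'c'  n1⇒n6 (via fail)
[3] read 'b'  n6⇒n7  → match P0@[3:3],P2@[2:3]
[4] read 'c'  n7⇒n8  → match P3@[2:4]
[5] read 'c'  n8⇒n6 (via fail)
[6] read 'c'  n6⇒n6 (via fail)
[7] read 'a'  n6⇒n2 (via fail)
[8] read 'c'  n2⇒n3
[9] read 'b'  n3⇒n4  → match P0@[9:9],P2@[8:9]
[10] read 'c'  n4⇒n5  → match P1@[7:10],P3@[8:10]
[11] read 'b'  n5⇒n7 (via fail)  → match P0@[11:11],P2@[10:11]
[12] read 'b'  n7⇒n1 (via fail)  → match P0@[12:12]
[13] read 'b'  n1⇒n1 (via fail)  → match P0@[13:13]
[14] read 'a'  n1⇒n2 (via fail)
[15] read 'b'  n2⇒n1 (via fail)  → match P0@[15:15]
[16] read 'c'  n1⇒n6 (via fail)
[17] read 'b'  n6⇒n7  → match P0@[17:17],P2@[16:17]
[18] read 'a'  n7⇒n2 (via fail)
[19] read 'c'  n2⇒n3
[20] read 'b'  n3⇒n4  → match P0@[20:20],P2@[19:20]
[21] read 'c'  n4⇒n5  → match P1@[18:21],P3@[19:21]
[22] read 'b'  n5⇒n7 (via fail)  → match P0@[22:22],P2@[21:22]

Result: [[0,0],[1,0],[3,0],[3,2],[4,3],[9,0],[9,2],[10,1],[10,3],[11,0],[11,2],[12,0],[13,0],[15,0],[17,0],[17,2],[20,0],[20,2],[21,1],[21,3],[22,0],[22,2]]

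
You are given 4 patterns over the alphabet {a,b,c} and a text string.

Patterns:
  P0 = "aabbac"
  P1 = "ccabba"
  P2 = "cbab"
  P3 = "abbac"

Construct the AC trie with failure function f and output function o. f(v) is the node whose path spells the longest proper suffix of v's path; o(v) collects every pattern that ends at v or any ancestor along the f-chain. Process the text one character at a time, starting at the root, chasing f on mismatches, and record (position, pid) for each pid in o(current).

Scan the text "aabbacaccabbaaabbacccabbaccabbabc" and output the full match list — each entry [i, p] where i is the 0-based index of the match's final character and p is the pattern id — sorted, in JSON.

Construct AC machine:
Trie nodes:
  0='ε' goto a→1 c→7
  1='a' goto a→2 b→16
  2='aa' goto b→3
  3='aab' goto b→4
  4='aabb' goto a→5
  5='aabba' goto c→6
  6='aabbac' goto ·  ←P0
  7='c' goto b→13 c→8
  8='cc' goto a→9
  9='cca' goto b→10
  10='ccab' goto b→11
  11='ccabb' goto a→12
  12='ccabba' goto ·  ←P1
  13='cb' goto a→14
  14='cba' goto b→15
  15='cbab' goto ·  ←P2
  16='ab' goto b→17
  17='abb' goto a→18
  18='abba' goto c→19
  19='abbac' goto ·  ←P3

Failure links (BFS by depth):
  n1('a'): parent n0 fail=0; on 'a' 0 → fail=0;  out ∅∪∅=∅
  n7('c'): parent n0 fail=0; on 'c' 0 → fail=0;  out ∅∪∅=∅
  n2('aa'): parent n1 fail=0; on 'a' 0 → fail=1;  out ∅∪∅=∅
  n8('cc'): parent n7 fail=0; on 'c' 0 → fail=7;  out ∅∪∅=∅
  n13('cb'): parent n7 fail=0; on 'b' 0 → fail=0;  out ∅∪∅=∅
  n16('ab'): parent n1 fail=0; on 'b' 0 → fail=0;  out ∅∪∅=∅
  n3('aab'): parent n2 fail=1; on 'b' 1 → fail=16;  out ∅∪∅=∅
  n9('cca'): parent n8 fail=7; on 'a' 7→0 → fail=1;  out ∅∪∅=∅
  n14('cba'): parent n13 fail=0; on 'a' 0 → fail=1;  out ∅∪∅=∅
  n17('abb'): parent n16 fail=0; on 'b' 0 → fail=0;  out ∅∪∅=∅
  n4('aabb'): parent n3 fail=16; on 'b' 16 → fail=17;  out ∅∪∅=∅
  n10('ccab'): parent n9 fail=1; on 'b' 1 → fail=16;  out ∅∪∅=∅
  n15('cbab'): parent n14 fail=1; on 'b' 1 → fail=16;  out {2}∪∅={2}
  n18('abba'): parent n17 fail=0; on 'a' 0 → fail=1;  out ∅∪∅=∅
  n5('aabba'): parent n4 fail=17; on 'a' 17 → fail=18;  out ∅∪∅=∅
  n11('ccabb'): parent n10 fail=16; on 'b' 16 → fail=17;  out ∅∪∅=∅
  n19('abbac'): parent n18 fail=1; on 'c' 1→0 → fail=7;  out {3}∪∅={3}
  n6('aabbac'): parent n5 fail=18; on 'c' 18 → fail=19;  out {0}∪{3}={0,3}
  n12('ccabba'): parent n11 fail=17; on 'a' 17 → fail=18;  out {1}∪∅={1}

Scan:
i=0 'a': node 0→1
i=1 'a': node 1→2
i=2 'b': node 2→3
i=3 'b': node 3→4
i=4 'a': node 4→5
i=5 'c': node 5→6  ** P0@[0:5],P3@[1:5]
i=6 'a': node 6→1 (fail-walked)
i=7 'c': node 1→7 (fail-walked)
i=8 'c': node 7→8
i=9 'a': node 8→9
i=10 'b': node 9→10
i=11 'b': node 10→11
i=12 'a': node 11→12  ** P1@[7:12]
i=13 'a': node 12→2 (fail-walked)
i=14 'a': node 2→2 (fail-walked)
i=15 'b': node 2→3
i=16 'b': node 3→4
i=17 'a': node 4→5
i=18 'c': node 5→6  ** P0@[13:18],P3@[14:18]
i=19 'c': node 6→8 (fail-walked)
i=20 'c': node 8→8 (fail-walked)
i=21 'a': node 8→9
i=22 'b': node 9→10
i=23 'b': node 10→11
i=24 'a': node 11→12  ** P1@[19:24]
i=25 'c': node 12→19 (fail-walked)  ** P3@[21:25]
i=26 'c': node 19→8 (fail-walked)
i=27 'a': node 8→9
i=28 'b': node 9→10
i=29 'b': node 10→11
i=30 'a': node 11→12  ** P1@[25:30]
i=31 'b': node 12→16 (fail-walked)
i=32 'c': node 16→7 (fail-walked)

Result: [[5,0],[5,3],[12,1],[18,0],[18,3],[24,1],[25,3],[30,1]]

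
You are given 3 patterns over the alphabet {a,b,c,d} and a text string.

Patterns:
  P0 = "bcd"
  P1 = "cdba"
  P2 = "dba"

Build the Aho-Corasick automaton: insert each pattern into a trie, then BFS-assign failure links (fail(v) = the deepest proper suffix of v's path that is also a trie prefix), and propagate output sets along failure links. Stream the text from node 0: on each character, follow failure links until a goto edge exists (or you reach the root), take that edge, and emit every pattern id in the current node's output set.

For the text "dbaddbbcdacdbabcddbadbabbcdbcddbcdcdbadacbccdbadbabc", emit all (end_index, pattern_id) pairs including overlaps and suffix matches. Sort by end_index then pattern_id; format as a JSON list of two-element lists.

Build:
Trie nodes:
  n0 'ε': b→1 c→4 d→8
  n1 'b': c→2
  n2 'bc': d→3
  n3 'bcd': ·  ←P0
  n4 'c': d→5
  n5 'cd': b→6
  n6 'cdb': a→7
  n7 'cdba': ·  ←P1
  n8 'd': b→9
  n9 'db': a→10
  n10 'dba': ·  ←P2

Failure links (BFS by depth):
  n1('b'): parent n0 fail=0; on 'b' 0 → fail=0;  out ∅∪∅=∅
  n4('c'): parent n0 fail=0; on 'c' 0 → fail=0;  out ∅∪∅=∅
  n8('d'): parent n0 fail=0; on 'd' 0 → fail=0;  out ∅∪∅=∅
  n2('bc'): parent n1 fail=0; on 'c' 0 → fail=4;  out ∅∪∅=∅
  n5('cd'): parent n4 fail=0; on 'd' 0 → fail=8;  out ∅∪∅=∅
  n9('db'): parent n8 fail=0; on 'b' 0 → fail=1;  out ∅∪∅=∅
  n3('bcd'): parent n2 fail=4; on 'd' 4 → fail=5;  out {0}∪∅={0}
  n6('cdb'): parent n5 fail=8; on 'b' 8 → fail=9;  out ∅∪∅=∅
  n10('dba'): parent n9 fail=1; on 'a' 1→0 → fail=0;  out {2}∪∅={2}
  n7('cdba'): parent n6 fail=9; on 'a' 9 → fail=10;  out {1}∪{2}={1,2}

Run:
i=0 'd': node 0→8
i=1 'b': node 8→9
i=2 'a': node 9→10  emit P2@[0:2]
i=3 'd': node 10→8 (via fail)
i=4 'd': node 8→8 (via fail)
i=5 'b': node 8→9
i=6 'b': node 9→1 (via fail)
i=7 'c': node 1→2
i=8 'd': node 2→3  emit P0@[6:8]
i=9 'a': node 3→0 (via fail)
i=10 'c': node 0→4
i=11 'd': node 4→5
i=12 'b': node 5→6
i=13 'a': node 6→7  emit P1@[10:13],P2@[11:13]
i=14 'b': node 7→1 (via fail)
i=15 'c': node 1→2
i=16 'd': node 2→3  emit P0@[14:16]
i=17 'd': node 3→8 (via fail)
i=18 'b': node 8→9
i=19 'a': node 9→10  emit P2@[17:19]
i=20 'd': node 10→8 (via fail)
i=21 'b': node 8→9
i=22 'a': node 9→10  emit P2@[20:22]
i=23 'b': node 10→1 (via fail)
i=24 'b': node 1→1 (via fail)
i=25 'c': node 1→2
i=26 'd': node 2→3  emit P0@[24:26]
i=27 'b': node 3→6 (via fail)
i=28 'c': node 6→2 (via fail)
i=29 'd': node 2→3  emit P0@[27:29]
i=30 'd': node 3→8 (via fail)
i=31 'b': node 8→9
i=32 'c': node 9→2 (via fail)
i=33 'd': node 2→3  emit P0@[31:33]
i=34 'c': node 3→4 (via fail)
i=35 'd': node 4→5
i=36 'b': node 5→6
i=37 'a': node 6→7  emit P1@[34:37],P2@[35:37]
i=38 'd': node 7→8 (via fail)
i=39 'a': node 8→0 (via fail)
i=40 'c': node 0→4
i=41 'b': node 4→1 (via fail)
i=42 'c': node 1→2
i=43 'c': node 2→4 (via fail)
i=44 'd': node 4→5
i=45 'b': node 5→6
i=46 'a': node 6→7  emit P1@[43:46],P2@[44:46]
i=47 'd': node 7→8 (via fail)
i=48 'b': node 8→9
i=49 'a': node 9→10  emit P2@[47:49]
i=50 'b': node 10→1 (via fail)
i=51 'c': node 1→2

All matches (sorted): [[2,2],[8,0],[13,1],[13,2],[16,0],[19,2],[22,2],[26,0],[29,0],[33,0],[37,1],[37,2],[46,1],[46,2],[49,2]]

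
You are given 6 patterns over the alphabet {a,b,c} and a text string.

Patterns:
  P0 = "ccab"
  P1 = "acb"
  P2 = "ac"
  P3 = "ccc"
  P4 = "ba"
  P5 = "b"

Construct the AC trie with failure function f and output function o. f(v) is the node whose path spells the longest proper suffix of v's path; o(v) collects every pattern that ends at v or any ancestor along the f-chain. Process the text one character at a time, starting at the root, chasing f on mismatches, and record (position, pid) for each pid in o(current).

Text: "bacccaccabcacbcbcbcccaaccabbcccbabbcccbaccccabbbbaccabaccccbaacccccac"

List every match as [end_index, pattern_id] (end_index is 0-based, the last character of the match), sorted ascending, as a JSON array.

Build:
Trie nodes:
  n0 'ε': a→5 b→9 c→1
  n1 'c': c→2
  n2 'cc': a→3 c→8
  n3 'cca': b→4
  n4 'ccab': ·  [P0 ends]
  n5 'a': c→6
  n6 'ac': b→7  [P2 ends]
  n7 'acb': ·  [P1 ends]
  n8 'ccc': ·  [P3 ends]
  n9 'b': a→10  [P5 ends]
  n10 'ba': ·  [P4 ends]

BFS fail/out derivation:
  fail(1) 'c': from fail(0)=0 chase 'c': 0 ⇒ 0;  out=∅∪out(0)=∅
  fail(5) 'a': from fail(0)=0 chase 'a': 0 ⇒ 0;  out=∅∪out(0)=∅
  fail(9) 'b': from fail(0)=0 chase 'b': 0 ⇒ 0;  out={5}∪out(0)={5}
  fail(2) 'cc': from fail(1)=0 chase 'c': 0 ⇒ 1;  out=∅∪out(1)=∅
  fail(6) 'ac': from fail(5)=0 chase 'c': 0 ⇒ 1;  out={2}∪out(1)={2}
  fail(10) 'ba': from fail(9)=0 chase 'a': 0 ⇒ 5;  out={4}∪out(5)={4}
  fail(3) 'cca': from fail(2)=1 chase 'a': 1→0 ⇒ 5;  out=∅∪out(5)=∅
  fail(7) 'acb': from fail(6)=1 chase 'b': 1→0 ⇒ 9;  out={1}∪out(9)={1,5}
  fail(8) 'ccc': from fail(2)=1 chase 'c': 1 ⇒ 2;  out={3}∪out(2)={3}
  fail(4) 'ccab': from fail(3)=5 chase 'b': 5→0 ⇒ 9;  out={0}∪out(9)={0,5}

Run:
[0] read 'b'  n0⇒n9  ** P5@[0:0]
[1] read 'a'  n9⇒n10  ** P4@[0:1]
[2] read 'c'  n10⇒n6 (fail-walked)  ** P2@[1:2]
[3] read 'c'  n6⇒n2 (fail-walked)
[4] read 'c'  n2⇒n8  ** P3@[2:4]
[5] read 'a'  n8⇒n3 (fail-walked)
[6] read 'c'  n3⇒n6 (fail-walked)  ** P2@[5:6]
[7] read 'c'  n6⇒n2 (fail-walked)
[8] read 'a'  n2⇒n3
[9] read 'b'  n3⇒n4  ** P0@[6:9],P5@[9:9]
[10] read 'c'  n4⇒n1 (fail-walked)
[11] read 'a'  n1⇒n5 (fail-walked)
[12] read 'c'  n5⇒n6  ** P2@[11:12]
[13] read 'b'  n6⇒n7  ** P1@[11:13],P5@[13:13]
[14] read 'c'  n7⇒n1 (fail-walked)
[15] read 'b'  n1⇒n9 (fail-walked)  ** P5@[15:15]
[16] read 'c'  n9⇒n1 (fail-walked)
[17] read 'b'  n1⇒n9 (fail-walked)  ** P5@[17:17]
[18] read 'c'  n9⇒n1 (fail-walked)
[19] read 'c'  n1⇒n2
[20] read 'c'  n2⇒n8  ** P3@[18:20]
[21] read 'a'  n8⇒n3 (fail-walked)
[22] read 'a'  n3⇒n5 (fail-walked)
[23] read 'c'  n5⇒n6  ** P2@[22:23]
[24] read 'c'  n6⇒n2 (fail-walked)
[25] read 'a'  n2⇒n3
[26] read 'b'  n3⇒n4  ** P0@[23:26],P5@[26:26]
[27] read 'b'  n4⇒n9 (fail-walked)  ** P5@[27:27]
[28] read 'c'  n9⇒n1 (fail-walked)
[29] read 'c'  n1⇒n2
[30] read 'c'  n2⇒n8  ** P3@[28:30]
[31] read 'b'  n8⇒n9 (fail-walked)  ** P5@[31:31]
[32] read 'a'  n9⇒n10  ** P4@[31:32]
[33] read 'b'  n10⇒n9 (fail-walked)  ** P5@[33:33]
[34] read 'b'  n9⇒n9 (fail-walked)  ** P5@[34:34]
[35] read 'c'  n9⇒n1 (fail-walked)
[36] read 'c'  n1⇒n2
[37] read 'c'  n2⇒n8  ** P3@[35:37]
[38] read 'b'  n8⇒n9 (fail-walked)  ** P5@[38:38]
[39] read 'a'  n9⇒n10  ** P4@[38:39]
[40] read 'c'  n10⇒n6 (fail-walked)  ** P2@[39:40]
[41] read 'c'  n6⇒n2 (fail-walked)
[42] read 'c'  n2⇒n8  ** P3@[40:42]
[43] read 'c'  n8⇒n8 (fail-walked)  ** P3@[41:43]
[44] read 'a'  n8⇒n3 (fail-walked)
[45] read 'b'  n3⇒n4  ** P0@[42:45],P5@[45:45]
[46] read 'b'  n4⇒n9 (fail-walked)  ** P5@[46:46]
[47] read 'b'  n9⇒n9 (fail-walked)  ** P5@[47:47]
[48] read 'b'  n9⇒n9 (fail-walked)  ** P5@[48:48]
[49] read 'a'  n9⇒n10  ** P4@[48:49]
[50] read 'c'  n10⇒n6 (fail-walked)  ** P2@[49:50]
[51] read 'c'  n6⇒n2 (fail-walked)
[52] read 'a'  n2⇒n3
[53] read 'b'  n3⇒n4  ** P0@[50:53],P5@[53:53]
[54] read 'a'  n4⇒n10 (fail-walked)  ** P4@[53:54]
[55] read 'c'  n10⇒n6 (fail-walked)  ** P2@[54:55]
[56] read 'c'  n6⇒n2 (fail-walked)
[57] read 'c'  n2⇒n8  ** P3@[55:57]
[58] read 'c'  n8⇒n8 (fail-walked)  ** P3@[56:58]
[59] read 'b'  n8⇒n9 (fail-walked)  ** P5@[59:59]
[60] read 'a'  n9⇒n10  ** P4@[59:60]
[61] read 'a'  n10⇒n5 (fail-walked)
[62] read 'c'  n5⇒n6  ** P2@[61:62]
[63] read 'c'  n6⇒n2 (fail-walked)
[64] read 'c'  n2⇒n8  ** P3@[62:64]
[65] read 'c'  n8⇒n8 (fail-walked)  ** P3@[63:65]
[66] read 'c'  n8⇒n8 (fail-walked)  ** P3@[64:66]
[67] read 'a'  n8⇒n3 (fail-walked)
[68] read 'c'  n3⇒n6 (fail-walked)  ** P2@[67:68]

Result: [[0,5],[1,4],[2,2],[4,3],[6,2],[9,0],[9,5],[12,2],[13,1],[13,5],[15,5],[17,5],[20,3],[23,2],[26,0],[26,5],[27,5],[30,3],[31,5],[32,4],[33,5],[34,5],[37,3],[38,5],[39,4],[40,2],[42,3],[43,3],[45,0],[45,5],[46,5],[47,5],[48,5],[49,4],[50,2],[53,0],[53,5],[54,4],[55,2],[57,3],[58,3],[59,5],[60,4],[62,2],[64,3],[65,3],[66,3],[68,2]]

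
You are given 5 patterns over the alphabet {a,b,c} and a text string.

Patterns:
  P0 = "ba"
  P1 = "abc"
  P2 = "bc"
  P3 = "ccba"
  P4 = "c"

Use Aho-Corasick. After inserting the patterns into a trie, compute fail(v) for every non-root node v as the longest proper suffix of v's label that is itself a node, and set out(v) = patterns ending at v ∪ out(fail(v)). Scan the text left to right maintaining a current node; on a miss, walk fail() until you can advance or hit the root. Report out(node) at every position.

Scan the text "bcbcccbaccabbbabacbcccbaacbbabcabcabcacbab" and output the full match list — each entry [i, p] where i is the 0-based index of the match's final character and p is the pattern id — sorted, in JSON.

Construct AC machine:
Trie (insert patterns):
  n0 'ε': a→3 b→1 c→7
  n1 'b': a→2 c→6
  n2 'ba': ·  [P0 ends]
  n3 'a': b→4
  n4 'ab': c→5
  n5 'abc': ·  [P1 ends]
  n6 'bc': ·  [P2 ends]
  n7 'c': c→8  [P4 ends]
  n8 'cc': b→9
  n9 'ccb': a→10
  n10 'ccba': ·  [P3 ends]

BFS fail/out derivation:
  fail(1) 'b': from fail(0)=0 chase 'b': 0 ⇒ 0;  out=∅∪out(0)=∅
  fail(3) 'a': from fail(0)=0 chase 'a': 0 ⇒ 0;  out=∅∪out(0)=∅
  fail(7) 'c': from fail(0)=0 chase 'c': 0 ⇒ 0;  out={4}∪out(0)={4}
  fail(2) 'ba': from fail(1)=0 chase 'a': 0 ⇒ 3;  out={0}∪out(3)={0}
  fail(4) 'ab': from fail(3)=0 chase 'b': 0 ⇒ 1;  out=∅∪out(1)=∅
  fail(6) 'bc': from fail(1)=0 chase 'c': 0 ⇒ 7;  out={2}∪out(7)={2,4}
  fail(8) 'cc': from fail(7)=0 chase 'c': 0 ⇒ 7;  out=∅∪out(7)={4}
  fail(5) 'abc': from fail(4)=1 chase 'c': 1 ⇒ 6;  out={1}∪out(6)={1,2,4}
  fail(9) 'ccb': from fail(8)=7 chase 'b': 7→0 ⇒ 1;  out=∅∪out(1)=∅
  fail(10) 'ccba': from fail(9)=1 chase 'a': 1 ⇒ 2;  out={3}∪out(2)={0,3}

Scan:
[0] read 'b'  n0⇒n1
[1] read 'c'  n1⇒n6  ** P2@[0:1],P4@[1:1]
[2] read 'b'  n6⇒n1 (fail-walked)
[3] read 'c'  n1⇒n6  ** P2@[2:3],P4@[3:3]
[4] read 'c'  n6⇒n8 (fail-walked)  ** P4@[4:4]
[5] read 'c'  n8⇒n8 (fail-walked)  ** P4@[5:5]
[6] read 'b'  n8⇒n9
[7] read 'a'  n9⇒n10  ** P0@[6:7],P3@[4:7]
[8] read 'c'  n10⇒n7 (fail-walked)  ** P4@[8:8]
[9] read 'c'  n7⇒n8  ** P4@[9:9]
[10] read 'a'  n8⇒n3 (fail-walked)
[11] read 'b'  n3⇒n4
[12] read 'b'  n4⇒n1 (fail-walked)
[13] read 'b'  n1⇒n1 (fail-walked)
[14] read 'a'  n1⇒n2  ** P0@[13:14]
[15] read 'b'  n2⇒n4 (fail-walked)
[16] read 'a'  n4⇒n2 (fail-walked)  ** P0@[15:16]
[17] read 'c'  n2⇒n7 (fail-walked)  ** P4@[17:17]
[18] read 'b'  n7⇒n1 (fail-walked)
[19] read 'c'  n1⇒n6  ** P2@[18:19],P4@[19:19]
[20] read 'c'  n6⇒n8 (fail-walked)  ** P4@[20:20]
[21] read 'c'  n8⇒n8 (fail-walked)  ** P4@[21:21]
[22] read 'b'  n8⇒n9
[23] read 'a'  n9⇒n10  ** P0@[22:23],P3@[20:23]
[24] read 'a'  n10⇒n3 (fail-walked)
[25] read 'c'  n3⇒n7 (fail-walked)  ** P4@[25:25]
[26] read 'b'  n7⇒n1 (fail-walked)
[27] read 'b'  n1⇒n1 (fail-walked)
[28] read 'a'  n1⇒n2  ** P0@[27:28]
[29] read 'b'  n2⇒n4 (fail-walked)
[30] read 'c'  n4⇒n5  ** P1@[28:30],P2@[29:30],P4@[30:30]
[31] read 'a'  n5⇒n3 (fail-walked)
[32] read 'b'  n3⇒n4
[33] read 'c'  n4⇒n5  ** P1@[31:33],P2@[32:33],P4@[33:33]
[34] read 'a'  n5⇒n3 (fail-walked)
[35] read 'b'  n3⇒n4
[36] read 'c'  n4⇒n5  ** P1@[34:36],P2@[35:36],P4@[36:36]
[37] read 'a'  n5⇒n3 (fail-walked)
[38] read 'c'  n3⇒n7 (fail-walked)  ** P4@[38:38]
[39] read 'b'  n7⇒n1 (fail-walked)
[40] read 'a'  n1⇒n2  ** P0@[39:40]
[41] read 'b'  n2⇒n4 (fail-walked)

Matches: [[1,2],[1,4],[3,2],[3,4],[4,4],[5,4],[7,0],[7,3],[8,4],[9,4],[14,0],[16,0],[17,4],[19,2],[19,4],[20,4],[21,4],[23,0],[23,3],[25,4],[28,0],[30,1],[30,2],[30,4],[33,1],[33,2],[33,4],[36,1],[36,2],[36,4],[38,4],[40,0]]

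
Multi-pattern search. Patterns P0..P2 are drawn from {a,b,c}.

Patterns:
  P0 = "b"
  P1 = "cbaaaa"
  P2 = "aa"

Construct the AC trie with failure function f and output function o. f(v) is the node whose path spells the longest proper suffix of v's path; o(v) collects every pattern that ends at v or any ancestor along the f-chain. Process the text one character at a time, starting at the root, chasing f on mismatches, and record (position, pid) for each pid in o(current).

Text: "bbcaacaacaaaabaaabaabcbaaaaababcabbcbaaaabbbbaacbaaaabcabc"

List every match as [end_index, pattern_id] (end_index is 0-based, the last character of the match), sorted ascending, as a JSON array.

Build automaton:
Trie nodes:
  n0 'ε': a→8 b→1 c→2
  n1 'b': ·  [P0 ends]
  n2 'c': b→3
  n3 'cb': a→4
  n4 'cba': a→5
  n5 'cbaa': a→6
  n6 'cbaaa': a→7
  n7 'cbaaaa': ·  [P1 ends]
  n8 'a': a→9
  n9 'aa': ·  [P2 ends]

BFS fail/out derivation:
  fail(1) 'b': from fail(0)=0 chase 'b': 0 ⇒ 0;  out={0}∪out(0)={0}
  fail(2) 'c': from fail(0)=0 chase 'c': 0 ⇒ 0;  out=∅∪out(0)=∅
  fail(8) 'a': from fail(0)=0 chase 'a': 0 ⇒ 0;  out=∅∪out(0)=∅
  fail(3) 'cb': from fail(2)=0 chase 'b': 0 ⇒ 1;  out=∅∪out(1)={0}
  fail(9) 'aa': from fail(8)=0 chase 'a': 0 ⇒ 8;  out={2}∪out(8)={2}
  fail(4) 'cba': from fail(3)=1 chase 'a': 1→0 ⇒ 8;  out=∅∪out(8)=∅
  fail(5) 'cbaa': from fail(4)=8 chase 'a': 8 ⇒ 9;  out=∅∪out(9)={2}
  fail(6) 'cbaaa': from fail(5)=9 chase 'a': 9→8 ⇒ 9;  out=∅∪out(9)={2}
  fail(7) 'cbaaaa': from fail(6)=9 chase 'a': 9→8 ⇒ 9;  out={1}∪out(9)={1,2}

Run:
[0] read 'b'  n0⇒n1  → match P0@[0:0]
[1] read 'b'  n1⇒n1 ·f  → match P0@[1:1]
[2] read 'c'  n1⇒n2 ·f
[3] read 'a'  n2⇒n8 ·f
[4] read 'a'  n8⇒n9  → match P2@[3:4]
[5] read 'c'  n9⇒n2 ·f
[6] read 'a'  n2⇒n8 ·f
[7] read 'a'  n8⇒n9  → match P2@[6:7]
[8] read 'c'  n9⇒n2 ·f
[9] read 'a'  n2⇒n8 ·f
[10] read 'a'  n8⇒n9  → match P2@[9:10]
[11] read 'a'  n9⇒n9 ·f  → match P2@[10:11]
[12] read 'a'  n9⇒n9 ·f  → match P2@[11:12]
[13] read 'b'  n9⇒n1 ·f  → match P0@[13:13]
[14] read 'a'  n1⇒n8 ·f
[15] read 'a'  n8⇒n9  → match P2@[14:15]
[16] read 'a'  n9⇒n9 ·f  → match P2@[15:16]
[17] read 'b'  n9⇒n1 ·f  → match P0@[17:17]
[18] read 'a'  n1⇒n8 ·f
[19] read 'a'  n8⇒n9  → match P2@[18:19]
[20] read 'b'  n9⇒n1 ·f  → match P0@[20:20]
[21] read 'c'  n1⇒n2 ·f
[22] read 'b'  n2⇒n3  → match P0@[22:22]
[23] read 'a'  n3⇒n4
[24] read 'a'  n4⇒n5  → match P2@[23:24]
[25] read 'a'  n5⇒n6  → match P2@[24:25]
[26] read 'a'  n6⇒n7  → match P1@[21:26],P2@[25:26]
[27] read 'a'  n7⇒n9 ·f  → match P2@[26:27]
[28] read 'b'  n9⇒n1 ·f  → match P0@[28:28]
[29] read 'a'  n1⇒n8 ·f
[30] read 'b'  n8⇒n1 ·f  → match P0@[30:30]
[31] read 'c'  n1⇒n2 ·f
[32] read 'a'  n2⇒n8 ·f
[33] read 'b'  n8⇒n1 ·f  → match P0@[33:33]
[34] read 'b'  n1⇒n1 ·f  → match P0@[34:34]
[35] read 'c'  n1⇒n2 ·f
[36] read 'b'  n2⇒n3  → match P0@[36:36]
[37] read 'a'  n3⇒n4
[38] read 'a'  n4⇒n5  → match P2@[37:38]
[39] read 'a'  n5⇒n6  → match P2@[38:39]
[40] read 'a'  n6⇒n7  → match P1@[35:40],P2@[39:40]
[41] read 'b'  n7⇒n1 ·f  → match P0@[41:41]
[42] read 'b'  n1⇒n1 ·f  → match P0@[42:42]
[43] read 'b'  n1⇒n1 ·f  → match P0@[43:43]
[44] read 'b'  n1⇒n1 ·f  → match P0@[44:44]
[45] read 'a'  n1⇒n8 ·f
[46] read 'a'  n8⇒n9  → match P2@[45:46]
[47] read 'c'  n9⇒n2 ·f
[48] read 'b'  n2⇒n3  → match P0@[48:48]
[49] read 'a'  n3⇒n4
[50] read 'a'  n4⇒n5  → match P2@[49:50]
[51] read 'a'  n5⇒n6  → match P2@[50:51]
[52] read 'a'  n6⇒n7  → match P1@[47:52],P2@[51:52]
[53] read 'b'  n7⇒n1 ·f  → match P0@[53:53]
[54] read 'c'  n1⇒n2 ·f
[55] read 'a'  n2⇒n8 ·f
[56] read 'b'  n8⇒n1 ·f  → match P0@[56:56]
[57] read 'c'  n1⇒n2 ·f

Matches: [[0,0],[1,0],[4,2],[7,2],[10,2],[11,2],[12,2],[13,0],[15,2],[16,2],[17,0],[19,2],[20,0],[22,0],[24,2],[25,2],[26,1],[26,2],[27,2],[28,0],[30,0],[33,0],[34,0],[36,0],[38,2],[39,2],[40,1],[40,2],[41,0],[42,0],[43,0],[44,0],[46,2],[48,0],[50,2],[51,2],[52,1],[52,2],[53,0],[56,0]]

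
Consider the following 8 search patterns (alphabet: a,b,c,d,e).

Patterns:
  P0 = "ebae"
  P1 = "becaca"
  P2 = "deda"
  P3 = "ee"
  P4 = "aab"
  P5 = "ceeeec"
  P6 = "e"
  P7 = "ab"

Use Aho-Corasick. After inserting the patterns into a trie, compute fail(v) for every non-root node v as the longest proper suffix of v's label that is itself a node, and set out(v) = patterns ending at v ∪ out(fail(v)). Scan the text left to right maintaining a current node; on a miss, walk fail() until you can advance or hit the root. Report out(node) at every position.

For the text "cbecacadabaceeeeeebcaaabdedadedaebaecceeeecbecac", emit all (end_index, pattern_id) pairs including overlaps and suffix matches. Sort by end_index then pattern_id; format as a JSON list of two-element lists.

Construct AC machine:
Trie nodes:
  0='ε' goto a→16 b→5 c→19 d→11 e→1
  1='e' goto b→2 e→15  ←P6
  2='eb' goto a→3
  3='eba' goto e→4
  4='ebae' goto ·  ←P0
  5='b' goto e→6
  6='be' goto c→7
  7='bec' goto a→8
  8='beca' goto c→9
  9='becac' goto a→10
  10='becaca' goto ·  ←P1
  11='d' goto e→12
  12='de' goto d→13
  13='ded' goto a→14
  14='deda' goto ·  ←P2
  15='ee' goto ·  ←P3
  16='a' goto a→17 b→25
  17='aa' goto b→18
  18='aab' goto ·  ←P4
  19='c' goto e→20
  20='ce' goto e→21
  21='cee' goto e→22
  22='ceee' goto e→23
  23='ceeee' goto c→24
  24='ceeeec' goto ·  ←P5
  25='ab' goto ·  ←P7

Failure links (BFS by depth):
  fail(1) 'e': from fail(0)=0 chase 'e': 0 ⇒ 0;  out={6}∪out(0)={6}
  fail(5) 'b': from fail(0)=0 chase 'b': 0 ⇒ 0;  out=∅∪out(0)=∅
  fail(11) 'd': from fail(0)=0 chase 'd': 0 ⇒ 0;  out=∅∪out(0)=∅
  fail(16) 'a': from fail(0)=0 chase 'a': 0 ⇒ 0;  out=∅∪out(0)=∅
  fail(19) 'c': from fail(0)=0 chase 'c': 0 ⇒ 0;  out=∅∪out(0)=∅
  fail(2) 'eb': from fail(1)=0 chase 'b': 0 ⇒ 5;  out=∅∪out(5)=∅
  fail(6) 'be': from fail(5)=0 chase 'e': 0 ⇒ 1;  out=∅∪out(1)={6}
  fail(12) 'de': from fail(11)=0 chase 'e': 0 ⇒ 1;  out=∅∪out(1)={6}
  fail(15) 'ee': from fail(1)=0 chase 'e': 0 ⇒ 1;  out={3}∪out(1)={3,6}
  fail(17) 'aa': from fail(16)=0 chase 'a': 0 ⇒ 16;  out=∅∪out(16)=∅
  fail(20) 'ce': from fail(19)=0 chase 'e': 0 ⇒ 1;  out=∅∪out(1)={6}
  fail(25) 'ab': from fail(16)=0 chase 'b': 0 ⇒ 5;  out={7}∪out(5)={7}
  fail(3) 'eba': from fail(2)=5 chase 'a': 5→0 ⇒ 16;  out=∅∪out(16)=∅
  fail(7) 'bec': from fail(6)=1 chase 'c': 1→0 ⇒ 19;  out=∅∪out(19)=∅
  fail(13) 'ded': from fail(12)=1 chase 'd': 1→0 ⇒ 11;  out=∅∪out(11)=∅
  fail(18) 'aab': from fail(17)=16 chase 'b': 16 ⇒ 25;  out={4}∪out(25)={4,7}
  fail(21) 'cee': from fail(20)=1 chase 'e': 1 ⇒ 15;  out=∅∪out(15)={3,6}
  fail(4) 'ebae': from fail(3)=16 chase 'e': 16→0 ⇒ 1;  out={0}∪out(1)={0,6}
  fail(8) 'beca': from fail(7)=19 chase 'a': 19→0 ⇒ 16;  out=∅∪out(16)=∅
  fail(14) 'deda': from fail(13)=11 chase 'a': 11→0 ⇒ 16;  out={2}∪out(16)={2}
  fail(22) 'ceee': from fail(21)=15 chase 'e': 15→1 ⇒ 15;  out=∅∪out(15)={3,6}
  fail(9) 'becac': from fail(8)=16 chase 'c': 16→0 ⇒ 19;  out=∅∪out(19)=∅
  fail(23) 'ceeee': from fail(22)=15 chase 'e': 15→1 ⇒ 15;  out=∅∪out(15)={3,6}
  fail(10) 'becaca': from fail(9)=19 chase 'a': 19→0 ⇒ 16;  out={1}∪out(16)={1}
  fail(24) 'ceeeec': from fail(23)=15 chase 'c': 15→1→0 ⇒ 19;  out={5}∪out(19)={5}

Run:
i=0 'c': node 0→19
i=1 'b': node 19→5 (via fail)
i=2 'e': node 5→6  → match P6@[2:2]
i=3 'c': node 6→7
i=4 'a': node 7→8
i=5 'c': node 8→9
i=6 'a': node 9→10  → match P1@[1:6]
i=7 'd': node 10→11 (via fail)
i=8 'a': node 11→16 (via fail)
i=9 'b': node 16→25  → match P7@[8:9]
i=10 'a': node 25→16 (via fail)
i=11 'c': node 16→19 (via fail)
i=12 'e': node 19→20  → match P6@[12:12]
i=13 'e': node 20→21  → match P3@[12:13],P6@[13:13]
i=14 'e': node 21→22  → match P3@[13:14],P6@[14:14]
i=15 'e': node 22→23  → match P3@[14:15],P6@[15:15]
i=16 'e': node 23→15 (via fail)  → match P3@[15:16],P6@[16:16]
i=17 'e': node 15→15 (via fail)  → match P3@[16:17],P6@[17:17]
i=18 'b': node 15→2 (via fail)
i=19 'c': node 2→19 (via fail)
i=20 'a': node 19→16 (via fail)
i=21 'a': node 16→17
i=22 'a': node 17→17 (via fail)
i=23 'b': node 17→18  → match P4@[21:23],P7@[22:23]
i=24 'd': node 18→11 (via fail)
i=25 'e': node 11→12  → match P6@[25:25]
i=26 'd': node 12→13
i=27 'a': node 13→14  → match P2@[24:27]
i=28 'd': node 14→11 (via fail)
i=29 'e': node 11→12  → match P6@[29:29]
i=30 'd': node 12→13
i=31 'a': node 13→14  → match P2@[28:31]
i=32 'e': node 14→1 (via fail)  → match P6@[32:32]
i=33 'b': node 1→2
i=34 'a': node 2→3
i=35 'e': node 3→4  → match P0@[32:35],P6@[35:35]
i=36 'c': node 4→19 (via fail)
i=37 'c': node 19→19 (via fail)
i=38 'e': node 19→20  → match P6@[38:38]
i=39 'e': node 20→21  → match P3@[38:39],P6@[39:39]
i=40 'e': node 21→22  → match P3@[39:40],P6@[40:40]
i=41 'e': node 22→23  → match P3@[40:41],P6@[41:41]
i=42 'c': node 23→24  → match P5@[37:42]
i=43 'b': node 24→5 (via fail)
i=44 'e': node 5→6  → match P6@[44:44]
i=45 'c': node 6→7
i=46 'a': node 7→8
i=47 'c': node 8→9

All matches (sorted): [[2,6],[6,1],[9,7],[12,6],[13,3],[13,6],[14,3],[14,6],[15,3],[15,6],[16,3],[16,6],[17,3],[17,6],[23,4],[23,7],[25,6],[27,2],[29,6],[31,2],[32,6],[35,0],[35,6],[38,6],[39,3],[39,6],[40,3],[40,6],[41,3],[41,6],[42,5],[44,6]]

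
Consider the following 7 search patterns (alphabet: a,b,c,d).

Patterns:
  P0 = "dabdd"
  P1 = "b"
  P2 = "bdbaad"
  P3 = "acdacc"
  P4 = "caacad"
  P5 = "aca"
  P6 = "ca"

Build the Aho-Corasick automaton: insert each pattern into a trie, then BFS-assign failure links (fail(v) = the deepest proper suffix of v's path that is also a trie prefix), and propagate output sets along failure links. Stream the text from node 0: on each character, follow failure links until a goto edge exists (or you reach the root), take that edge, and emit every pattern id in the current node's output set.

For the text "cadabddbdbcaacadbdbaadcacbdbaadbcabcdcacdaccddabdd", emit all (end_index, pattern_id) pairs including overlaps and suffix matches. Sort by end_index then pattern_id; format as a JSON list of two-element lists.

Build automaton:
Trie nodes:
  0='ε' goto a→12 b→6 c→18 d→1
  1='d' goto a→2
  2='da' goto b→3
  3='dab' goto d→4
  4='dabd' goto d→5
  5='dabdd' goto ·  [P0 ends]
  6='b' goto d→7  [P1 ends]
  7='bd' goto b→8
  8='bdb' goto a→9
  9='bdba' goto a→10
  10='bdbaa' goto d→11
  11='bdbaad' goto ·  [P2 ends]
  12='a' goto c→13
  13='ac' goto a→24 d→14
  14='acd' goto a→15
  15='acda' goto c→16
  16='acdac' goto c→17
  17='acdacc' goto ·  [P3 ends]
  18='c' goto a→19
  19='ca' goto a→20  [P6 ends]
  20='caa' goto c→21
  21='caac' goto a→22
  22='caaca' goto d→23
  23='caacad' goto ·  [P4 ends]
  24='aca' goto ·  [P5 ends]

Failure links (BFS by depth):
  n1('d'): parent n0 fail=0; on 'd' 0 → fail=0;  out ∅∪∅=∅
  n6('b'): parent n0 fail=0; on 'b' 0 → fail=0;  out {1}∪∅={1}
  n12('a'): parent n0 fail=0; on 'a' 0 → fail=0;  out ∅∪∅=∅
  n18('c'): parent n0 fail=0; on 'c' 0 → fail=0;  out ∅∪∅=∅
  n2('da'): parent n1 fail=0; on 'a' 0 → fail=12;  out ∅∪∅=∅
  n7('bd'): parent n6 fail=0; on 'd' 0 → fail=1;  out ∅∪∅=∅
  n13('ac'): parent n12 fail=0; on 'c' 0 → fail=18;  out ∅∪∅=∅
  n19('ca'): parent n18 fail=0; on 'a' 0 → fail=12;  out {6}∪∅={6}
  n3('dab'): parent n2 fail=12; on 'b' 12→0 → fail=6;  out ∅∪{1}={1}
  n8('bdb'): parent n7 fail=1; on 'b' 1→0 → fail=6;  out ∅∪{1}={1}
  n14('acd'): parent n13 fail=18; on 'd' 18→0 → fail=1;  out ∅∪∅=∅
  n20('caa'): parent n19 fail=12; on 'a' 12→0 → fail=12;  out ∅∪∅=∅
  n24('aca'): parent n13 fail=18; on 'a' 18 → fail=19;  out {5}∪{6}={5,6}
  n4('dabd'): parent n3 fail=6; on 'd' 6 → fail=7;  out ∅∪∅=∅
  n9('bdba'): parent n8 fail=6; on 'a' 6→0 → fail=12;  out ∅∪∅=∅
  n15('acda'): parent n14 fail=1; on 'a' 1 → fail=2;  out ∅∪∅=∅
  n21('caac'): parent n20 fail=12; on 'c' 12 → fail=13;  out ∅∪∅=∅
  n5('dabdd'): parent n4 fail=7; on 'd' 7→1→0 → fail=1;  out {0}∪∅={0}
  n10('bdbaa'): parent n9 fail=12; on 'a' 12→0 → fail=12;  out ∅∪∅=∅
  n16('acdac'): parent n15 fail=2; on 'c' 2→12 → fail=13;  out ∅∪∅=∅
  n22('caaca'): parent n21 fail=13; on 'a' 13 → fail=24;  out ∅∪{5,6}={5,6}
  n11('bdbaad'): parent n10 fail=12; on 'd' 12→0 → fail=1;  out {2}∪∅={2}
  n17('acdacc'): parent n16 fail=13; on 'c' 13→18→0 → fail=18;  out {3}∪∅={3}
  n23('caacad'): parent n22 fail=24; on 'd' 24→19→12→0 → fail=1;  out {4}∪∅={4}

Run:
[0] read 'c'  n0⇒n18
[1] read 'a'  n18⇒n19  → match P6@[0:1]
[2] read 'd'  n19⇒n1 ·f
[3] read 'a'  n1⇒n2
[4] read 'b'  n2⇒n3  → match P1@[4:4]
[5] read 'd'  n3⇒n4
[6] read 'd'  n4⇒n5  → match P0@[2:6]
[7] read 'b'  n5⇒n6 ·f  → match P1@[7:7]
[8] read 'd'  n6⇒n7
[9] read 'b'  n7⇒n8  → match P1@[9:9]
[10] read 'c'  n8⇒n18 ·f
[11] read 'a'  n18⇒n19  → match P6@[10:11]
[12] read 'a'  n19⇒n20
[13] read 'c'  n20⇒n21
[14] read 'a'  n21⇒n22  → match P5@[12:14],P6@[13:14]
[15] read 'd'  n22⇒n23  → match P4@[10:15]
[16] read 'b'  n23⇒n6 ·f  → match P1@[16:16]
[17] read 'd'  n6⇒n7
[18] read 'b'  n7⇒n8  → match P1@[18:18]
[19] read 'a'  n8⇒n9
[20] read 'a'  n9⇒n10
[21] read 'd'  n10⇒n11  → match P2@[16:21]
[22] read 'c'  n11⇒n18 ·f
[23] read 'a'  n18⇒n19  → match P6@[22:23]
[24] read 'c'  n19⇒n13 ·f
[25] read 'b'  n13⇒n6 ·f  → match P1@[25:25]
[26] read 'd'  n6⇒n7
[27] read 'b'  n7⇒n8  → match P1@[27:27]
[28] read 'a'  n8⇒n9
[29] read 'a'  n9⇒n10
[30] read 'd'  n10⇒n11  → match P2@[25:30]
[31] read 'b'  n11⇒n6 ·f  → match P1@[31:31]
[32] read 'c'  n6⇒n18 ·f
[33] read 'a'  n18⇒n19  → match P6@[32:33]
[34] read 'b'  n19⇒n6 ·f  → match P1@[34:34]
[35] read 'c'  n6⇒n18 ·f
[36] read 'd'  n18⇒n1 ·f
[37] read 'c'  n1⇒n18 ·f
[38] read 'a'  n18⇒n19  → match P6@[37:38]
[39] read 'c'  n19⇒n13 ·f
[40] read 'd'  n13⇒n14
[41] read 'a'  n14⇒n15
[42] read 'c'  n15⇒n16
[43] read 'c'  n16⇒n17  → match P3@[38:43]
[44] read 'd'  n17⇒n1 ·f
[45] read 'd'  n1⇒n1 ·f
[46] read 'a'  n1⇒n2
[47] read 'b'  n2⇒n3  → match P1@[47:47]
[48] read 'd'  n3⇒n4
[49] read 'd'  n4⇒n5  → match P0@[45:49]

All matches (sorted): [[1,6],[4,1],[6,0],[7,1],[9,1],[11,6],[14,5],[14,6],[15,4],[16,1],[18,1],[21,2],[23,6],[25,1],[27,1],[30,2],[31,1],[33,6],[34,1],[38,6],[43,3],[47,1],[49,0]]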